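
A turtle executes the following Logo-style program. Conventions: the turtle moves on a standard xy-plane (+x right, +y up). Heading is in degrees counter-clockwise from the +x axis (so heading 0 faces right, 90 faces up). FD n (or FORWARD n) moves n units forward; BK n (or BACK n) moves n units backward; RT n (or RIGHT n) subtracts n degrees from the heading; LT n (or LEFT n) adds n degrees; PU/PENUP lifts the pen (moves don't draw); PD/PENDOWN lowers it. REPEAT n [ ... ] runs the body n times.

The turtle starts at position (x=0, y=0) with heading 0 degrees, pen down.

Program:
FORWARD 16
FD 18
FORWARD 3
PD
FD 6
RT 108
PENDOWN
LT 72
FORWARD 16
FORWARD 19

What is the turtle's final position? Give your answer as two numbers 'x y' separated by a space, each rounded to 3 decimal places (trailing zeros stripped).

Executing turtle program step by step:
Start: pos=(0,0), heading=0, pen down
FD 16: (0,0) -> (16,0) [heading=0, draw]
FD 18: (16,0) -> (34,0) [heading=0, draw]
FD 3: (34,0) -> (37,0) [heading=0, draw]
PD: pen down
FD 6: (37,0) -> (43,0) [heading=0, draw]
RT 108: heading 0 -> 252
PD: pen down
LT 72: heading 252 -> 324
FD 16: (43,0) -> (55.944,-9.405) [heading=324, draw]
FD 19: (55.944,-9.405) -> (71.316,-20.572) [heading=324, draw]
Final: pos=(71.316,-20.572), heading=324, 6 segment(s) drawn

Answer: 71.316 -20.572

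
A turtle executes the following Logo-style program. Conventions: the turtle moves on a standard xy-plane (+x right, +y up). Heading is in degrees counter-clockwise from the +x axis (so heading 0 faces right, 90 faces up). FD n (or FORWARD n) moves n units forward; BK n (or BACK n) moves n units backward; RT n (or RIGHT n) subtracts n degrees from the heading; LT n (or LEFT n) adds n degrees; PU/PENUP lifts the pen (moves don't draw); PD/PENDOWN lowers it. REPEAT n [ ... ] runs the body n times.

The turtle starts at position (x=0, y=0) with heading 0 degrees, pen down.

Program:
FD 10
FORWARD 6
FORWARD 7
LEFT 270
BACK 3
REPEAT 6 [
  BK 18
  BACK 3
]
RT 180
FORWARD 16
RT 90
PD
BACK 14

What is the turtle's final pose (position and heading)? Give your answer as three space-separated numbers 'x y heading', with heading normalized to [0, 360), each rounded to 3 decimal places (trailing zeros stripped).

Executing turtle program step by step:
Start: pos=(0,0), heading=0, pen down
FD 10: (0,0) -> (10,0) [heading=0, draw]
FD 6: (10,0) -> (16,0) [heading=0, draw]
FD 7: (16,0) -> (23,0) [heading=0, draw]
LT 270: heading 0 -> 270
BK 3: (23,0) -> (23,3) [heading=270, draw]
REPEAT 6 [
  -- iteration 1/6 --
  BK 18: (23,3) -> (23,21) [heading=270, draw]
  BK 3: (23,21) -> (23,24) [heading=270, draw]
  -- iteration 2/6 --
  BK 18: (23,24) -> (23,42) [heading=270, draw]
  BK 3: (23,42) -> (23,45) [heading=270, draw]
  -- iteration 3/6 --
  BK 18: (23,45) -> (23,63) [heading=270, draw]
  BK 3: (23,63) -> (23,66) [heading=270, draw]
  -- iteration 4/6 --
  BK 18: (23,66) -> (23,84) [heading=270, draw]
  BK 3: (23,84) -> (23,87) [heading=270, draw]
  -- iteration 5/6 --
  BK 18: (23,87) -> (23,105) [heading=270, draw]
  BK 3: (23,105) -> (23,108) [heading=270, draw]
  -- iteration 6/6 --
  BK 18: (23,108) -> (23,126) [heading=270, draw]
  BK 3: (23,126) -> (23,129) [heading=270, draw]
]
RT 180: heading 270 -> 90
FD 16: (23,129) -> (23,145) [heading=90, draw]
RT 90: heading 90 -> 0
PD: pen down
BK 14: (23,145) -> (9,145) [heading=0, draw]
Final: pos=(9,145), heading=0, 18 segment(s) drawn

Answer: 9 145 0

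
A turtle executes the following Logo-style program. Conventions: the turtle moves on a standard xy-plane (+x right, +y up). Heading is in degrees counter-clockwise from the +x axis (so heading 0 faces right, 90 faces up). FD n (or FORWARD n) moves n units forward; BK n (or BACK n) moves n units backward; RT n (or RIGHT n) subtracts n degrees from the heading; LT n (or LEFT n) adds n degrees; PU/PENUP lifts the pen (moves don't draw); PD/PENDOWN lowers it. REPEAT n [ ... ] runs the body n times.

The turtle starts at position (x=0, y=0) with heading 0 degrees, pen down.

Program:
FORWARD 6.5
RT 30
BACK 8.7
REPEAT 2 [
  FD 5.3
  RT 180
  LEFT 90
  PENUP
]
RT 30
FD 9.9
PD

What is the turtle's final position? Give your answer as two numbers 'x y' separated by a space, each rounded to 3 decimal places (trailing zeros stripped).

Answer: -4.044 5.684

Derivation:
Executing turtle program step by step:
Start: pos=(0,0), heading=0, pen down
FD 6.5: (0,0) -> (6.5,0) [heading=0, draw]
RT 30: heading 0 -> 330
BK 8.7: (6.5,0) -> (-1.034,4.35) [heading=330, draw]
REPEAT 2 [
  -- iteration 1/2 --
  FD 5.3: (-1.034,4.35) -> (3.556,1.7) [heading=330, draw]
  RT 180: heading 330 -> 150
  LT 90: heading 150 -> 240
  PU: pen up
  -- iteration 2/2 --
  FD 5.3: (3.556,1.7) -> (0.906,-2.89) [heading=240, move]
  RT 180: heading 240 -> 60
  LT 90: heading 60 -> 150
  PU: pen up
]
RT 30: heading 150 -> 120
FD 9.9: (0.906,-2.89) -> (-4.044,5.684) [heading=120, move]
PD: pen down
Final: pos=(-4.044,5.684), heading=120, 3 segment(s) drawn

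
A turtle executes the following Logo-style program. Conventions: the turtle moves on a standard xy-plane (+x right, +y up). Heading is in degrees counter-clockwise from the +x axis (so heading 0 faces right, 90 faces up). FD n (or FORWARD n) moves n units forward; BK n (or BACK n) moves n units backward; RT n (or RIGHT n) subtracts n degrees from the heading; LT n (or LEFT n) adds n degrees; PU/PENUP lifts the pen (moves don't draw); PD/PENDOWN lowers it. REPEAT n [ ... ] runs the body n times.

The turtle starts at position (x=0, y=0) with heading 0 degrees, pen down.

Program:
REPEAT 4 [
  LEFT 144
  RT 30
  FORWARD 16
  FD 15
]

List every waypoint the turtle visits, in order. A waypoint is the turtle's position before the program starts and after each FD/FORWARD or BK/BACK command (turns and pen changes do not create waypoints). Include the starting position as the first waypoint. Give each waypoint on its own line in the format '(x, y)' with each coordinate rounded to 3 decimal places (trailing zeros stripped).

Executing turtle program step by step:
Start: pos=(0,0), heading=0, pen down
REPEAT 4 [
  -- iteration 1/4 --
  LT 144: heading 0 -> 144
  RT 30: heading 144 -> 114
  FD 16: (0,0) -> (-6.508,14.617) [heading=114, draw]
  FD 15: (-6.508,14.617) -> (-12.609,28.32) [heading=114, draw]
  -- iteration 2/4 --
  LT 144: heading 114 -> 258
  RT 30: heading 258 -> 228
  FD 16: (-12.609,28.32) -> (-23.315,16.43) [heading=228, draw]
  FD 15: (-23.315,16.43) -> (-33.352,5.282) [heading=228, draw]
  -- iteration 3/4 --
  LT 144: heading 228 -> 12
  RT 30: heading 12 -> 342
  FD 16: (-33.352,5.282) -> (-18.135,0.338) [heading=342, draw]
  FD 15: (-18.135,0.338) -> (-3.869,-4.297) [heading=342, draw]
  -- iteration 4/4 --
  LT 144: heading 342 -> 126
  RT 30: heading 126 -> 96
  FD 16: (-3.869,-4.297) -> (-5.542,11.615) [heading=96, draw]
  FD 15: (-5.542,11.615) -> (-7.11,26.533) [heading=96, draw]
]
Final: pos=(-7.11,26.533), heading=96, 8 segment(s) drawn
Waypoints (9 total):
(0, 0)
(-6.508, 14.617)
(-12.609, 28.32)
(-23.315, 16.43)
(-33.352, 5.282)
(-18.135, 0.338)
(-3.869, -4.297)
(-5.542, 11.615)
(-7.11, 26.533)

Answer: (0, 0)
(-6.508, 14.617)
(-12.609, 28.32)
(-23.315, 16.43)
(-33.352, 5.282)
(-18.135, 0.338)
(-3.869, -4.297)
(-5.542, 11.615)
(-7.11, 26.533)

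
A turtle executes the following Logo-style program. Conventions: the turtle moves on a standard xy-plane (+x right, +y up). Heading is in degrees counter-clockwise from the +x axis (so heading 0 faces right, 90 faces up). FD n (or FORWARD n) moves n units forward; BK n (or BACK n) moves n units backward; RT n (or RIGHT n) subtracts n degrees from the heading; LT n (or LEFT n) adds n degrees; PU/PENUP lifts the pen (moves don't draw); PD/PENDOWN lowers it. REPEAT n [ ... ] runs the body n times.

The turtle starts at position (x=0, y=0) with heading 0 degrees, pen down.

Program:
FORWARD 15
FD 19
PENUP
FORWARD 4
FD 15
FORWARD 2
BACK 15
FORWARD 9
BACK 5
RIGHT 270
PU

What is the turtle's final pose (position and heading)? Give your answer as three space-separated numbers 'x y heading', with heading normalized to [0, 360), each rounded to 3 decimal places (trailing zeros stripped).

Executing turtle program step by step:
Start: pos=(0,0), heading=0, pen down
FD 15: (0,0) -> (15,0) [heading=0, draw]
FD 19: (15,0) -> (34,0) [heading=0, draw]
PU: pen up
FD 4: (34,0) -> (38,0) [heading=0, move]
FD 15: (38,0) -> (53,0) [heading=0, move]
FD 2: (53,0) -> (55,0) [heading=0, move]
BK 15: (55,0) -> (40,0) [heading=0, move]
FD 9: (40,0) -> (49,0) [heading=0, move]
BK 5: (49,0) -> (44,0) [heading=0, move]
RT 270: heading 0 -> 90
PU: pen up
Final: pos=(44,0), heading=90, 2 segment(s) drawn

Answer: 44 0 90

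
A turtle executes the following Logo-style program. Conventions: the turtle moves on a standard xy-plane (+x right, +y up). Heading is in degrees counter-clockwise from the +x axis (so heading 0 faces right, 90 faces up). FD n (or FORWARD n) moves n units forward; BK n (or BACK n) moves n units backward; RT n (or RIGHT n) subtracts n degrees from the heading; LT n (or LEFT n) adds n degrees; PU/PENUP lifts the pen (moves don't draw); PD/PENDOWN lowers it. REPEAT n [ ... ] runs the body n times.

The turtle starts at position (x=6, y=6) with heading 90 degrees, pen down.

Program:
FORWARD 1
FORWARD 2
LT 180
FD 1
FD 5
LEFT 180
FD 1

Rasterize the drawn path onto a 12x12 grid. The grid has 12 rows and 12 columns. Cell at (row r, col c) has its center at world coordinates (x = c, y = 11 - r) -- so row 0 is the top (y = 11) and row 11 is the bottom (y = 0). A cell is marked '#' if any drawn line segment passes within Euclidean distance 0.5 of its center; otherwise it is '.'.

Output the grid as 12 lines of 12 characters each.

Answer: ............
............
......#.....
......#.....
......#.....
......#.....
......#.....
......#.....
......#.....
............
............
............

Derivation:
Segment 0: (6,6) -> (6,7)
Segment 1: (6,7) -> (6,9)
Segment 2: (6,9) -> (6,8)
Segment 3: (6,8) -> (6,3)
Segment 4: (6,3) -> (6,4)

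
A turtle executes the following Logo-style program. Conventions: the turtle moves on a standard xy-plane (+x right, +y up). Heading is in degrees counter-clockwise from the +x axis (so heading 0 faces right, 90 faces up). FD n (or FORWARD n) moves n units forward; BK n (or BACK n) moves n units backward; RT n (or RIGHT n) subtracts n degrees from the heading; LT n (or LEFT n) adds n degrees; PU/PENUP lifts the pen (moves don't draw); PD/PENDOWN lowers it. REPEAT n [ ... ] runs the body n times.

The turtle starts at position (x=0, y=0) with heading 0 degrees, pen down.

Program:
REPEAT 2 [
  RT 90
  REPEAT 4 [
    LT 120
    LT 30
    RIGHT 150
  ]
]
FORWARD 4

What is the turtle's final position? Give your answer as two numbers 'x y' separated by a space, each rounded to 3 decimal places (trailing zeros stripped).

Answer: -4 0

Derivation:
Executing turtle program step by step:
Start: pos=(0,0), heading=0, pen down
REPEAT 2 [
  -- iteration 1/2 --
  RT 90: heading 0 -> 270
  REPEAT 4 [
    -- iteration 1/4 --
    LT 120: heading 270 -> 30
    LT 30: heading 30 -> 60
    RT 150: heading 60 -> 270
    -- iteration 2/4 --
    LT 120: heading 270 -> 30
    LT 30: heading 30 -> 60
    RT 150: heading 60 -> 270
    -- iteration 3/4 --
    LT 120: heading 270 -> 30
    LT 30: heading 30 -> 60
    RT 150: heading 60 -> 270
    -- iteration 4/4 --
    LT 120: heading 270 -> 30
    LT 30: heading 30 -> 60
    RT 150: heading 60 -> 270
  ]
  -- iteration 2/2 --
  RT 90: heading 270 -> 180
  REPEAT 4 [
    -- iteration 1/4 --
    LT 120: heading 180 -> 300
    LT 30: heading 300 -> 330
    RT 150: heading 330 -> 180
    -- iteration 2/4 --
    LT 120: heading 180 -> 300
    LT 30: heading 300 -> 330
    RT 150: heading 330 -> 180
    -- iteration 3/4 --
    LT 120: heading 180 -> 300
    LT 30: heading 300 -> 330
    RT 150: heading 330 -> 180
    -- iteration 4/4 --
    LT 120: heading 180 -> 300
    LT 30: heading 300 -> 330
    RT 150: heading 330 -> 180
  ]
]
FD 4: (0,0) -> (-4,0) [heading=180, draw]
Final: pos=(-4,0), heading=180, 1 segment(s) drawn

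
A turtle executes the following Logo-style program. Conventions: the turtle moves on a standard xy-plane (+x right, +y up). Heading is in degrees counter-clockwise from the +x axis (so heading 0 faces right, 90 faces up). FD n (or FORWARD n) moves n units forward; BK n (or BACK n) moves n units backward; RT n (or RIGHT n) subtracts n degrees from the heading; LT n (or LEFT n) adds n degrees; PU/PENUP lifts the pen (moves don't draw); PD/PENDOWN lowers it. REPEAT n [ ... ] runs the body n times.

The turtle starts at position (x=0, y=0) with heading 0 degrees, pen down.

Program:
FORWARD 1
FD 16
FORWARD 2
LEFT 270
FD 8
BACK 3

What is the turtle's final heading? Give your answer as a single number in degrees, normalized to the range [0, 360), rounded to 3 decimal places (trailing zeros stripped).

Executing turtle program step by step:
Start: pos=(0,0), heading=0, pen down
FD 1: (0,0) -> (1,0) [heading=0, draw]
FD 16: (1,0) -> (17,0) [heading=0, draw]
FD 2: (17,0) -> (19,0) [heading=0, draw]
LT 270: heading 0 -> 270
FD 8: (19,0) -> (19,-8) [heading=270, draw]
BK 3: (19,-8) -> (19,-5) [heading=270, draw]
Final: pos=(19,-5), heading=270, 5 segment(s) drawn

Answer: 270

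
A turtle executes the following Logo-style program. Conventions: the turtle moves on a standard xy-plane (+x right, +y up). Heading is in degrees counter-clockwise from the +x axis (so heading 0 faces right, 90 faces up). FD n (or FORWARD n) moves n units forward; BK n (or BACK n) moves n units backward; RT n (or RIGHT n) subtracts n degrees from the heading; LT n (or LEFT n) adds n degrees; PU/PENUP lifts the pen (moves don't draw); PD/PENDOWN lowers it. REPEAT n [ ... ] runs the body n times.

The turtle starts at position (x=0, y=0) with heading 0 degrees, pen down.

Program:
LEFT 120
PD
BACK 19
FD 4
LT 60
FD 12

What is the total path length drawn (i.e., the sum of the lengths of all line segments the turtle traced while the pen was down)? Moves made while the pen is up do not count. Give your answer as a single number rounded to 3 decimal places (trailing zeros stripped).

Executing turtle program step by step:
Start: pos=(0,0), heading=0, pen down
LT 120: heading 0 -> 120
PD: pen down
BK 19: (0,0) -> (9.5,-16.454) [heading=120, draw]
FD 4: (9.5,-16.454) -> (7.5,-12.99) [heading=120, draw]
LT 60: heading 120 -> 180
FD 12: (7.5,-12.99) -> (-4.5,-12.99) [heading=180, draw]
Final: pos=(-4.5,-12.99), heading=180, 3 segment(s) drawn

Segment lengths:
  seg 1: (0,0) -> (9.5,-16.454), length = 19
  seg 2: (9.5,-16.454) -> (7.5,-12.99), length = 4
  seg 3: (7.5,-12.99) -> (-4.5,-12.99), length = 12
Total = 35

Answer: 35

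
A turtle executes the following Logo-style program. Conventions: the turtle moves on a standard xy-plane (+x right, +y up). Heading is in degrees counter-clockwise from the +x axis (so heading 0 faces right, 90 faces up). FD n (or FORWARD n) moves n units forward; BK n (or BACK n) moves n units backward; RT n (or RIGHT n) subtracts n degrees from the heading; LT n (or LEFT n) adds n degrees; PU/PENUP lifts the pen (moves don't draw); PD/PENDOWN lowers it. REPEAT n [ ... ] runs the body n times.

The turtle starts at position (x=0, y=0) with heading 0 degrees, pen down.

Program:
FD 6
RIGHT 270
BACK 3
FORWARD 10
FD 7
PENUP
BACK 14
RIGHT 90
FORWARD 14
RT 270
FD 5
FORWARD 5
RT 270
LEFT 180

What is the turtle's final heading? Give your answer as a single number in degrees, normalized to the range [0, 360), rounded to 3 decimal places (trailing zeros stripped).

Executing turtle program step by step:
Start: pos=(0,0), heading=0, pen down
FD 6: (0,0) -> (6,0) [heading=0, draw]
RT 270: heading 0 -> 90
BK 3: (6,0) -> (6,-3) [heading=90, draw]
FD 10: (6,-3) -> (6,7) [heading=90, draw]
FD 7: (6,7) -> (6,14) [heading=90, draw]
PU: pen up
BK 14: (6,14) -> (6,0) [heading=90, move]
RT 90: heading 90 -> 0
FD 14: (6,0) -> (20,0) [heading=0, move]
RT 270: heading 0 -> 90
FD 5: (20,0) -> (20,5) [heading=90, move]
FD 5: (20,5) -> (20,10) [heading=90, move]
RT 270: heading 90 -> 180
LT 180: heading 180 -> 0
Final: pos=(20,10), heading=0, 4 segment(s) drawn

Answer: 0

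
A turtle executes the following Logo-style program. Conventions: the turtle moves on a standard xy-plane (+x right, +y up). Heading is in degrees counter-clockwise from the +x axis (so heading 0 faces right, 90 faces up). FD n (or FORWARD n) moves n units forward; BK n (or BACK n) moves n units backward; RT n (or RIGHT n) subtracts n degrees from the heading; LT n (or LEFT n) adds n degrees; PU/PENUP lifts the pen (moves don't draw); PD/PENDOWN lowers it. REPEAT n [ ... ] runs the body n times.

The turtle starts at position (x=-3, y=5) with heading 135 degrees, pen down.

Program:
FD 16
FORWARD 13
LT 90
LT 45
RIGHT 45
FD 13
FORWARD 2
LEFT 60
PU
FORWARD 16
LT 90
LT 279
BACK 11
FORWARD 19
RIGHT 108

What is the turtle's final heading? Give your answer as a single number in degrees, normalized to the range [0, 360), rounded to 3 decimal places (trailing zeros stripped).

Answer: 186

Derivation:
Executing turtle program step by step:
Start: pos=(-3,5), heading=135, pen down
FD 16: (-3,5) -> (-14.314,16.314) [heading=135, draw]
FD 13: (-14.314,16.314) -> (-23.506,25.506) [heading=135, draw]
LT 90: heading 135 -> 225
LT 45: heading 225 -> 270
RT 45: heading 270 -> 225
FD 13: (-23.506,25.506) -> (-32.698,16.314) [heading=225, draw]
FD 2: (-32.698,16.314) -> (-34.113,14.899) [heading=225, draw]
LT 60: heading 225 -> 285
PU: pen up
FD 16: (-34.113,14.899) -> (-29.972,-0.555) [heading=285, move]
LT 90: heading 285 -> 15
LT 279: heading 15 -> 294
BK 11: (-29.972,-0.555) -> (-34.446,9.494) [heading=294, move]
FD 19: (-34.446,9.494) -> (-26.718,-7.864) [heading=294, move]
RT 108: heading 294 -> 186
Final: pos=(-26.718,-7.864), heading=186, 4 segment(s) drawn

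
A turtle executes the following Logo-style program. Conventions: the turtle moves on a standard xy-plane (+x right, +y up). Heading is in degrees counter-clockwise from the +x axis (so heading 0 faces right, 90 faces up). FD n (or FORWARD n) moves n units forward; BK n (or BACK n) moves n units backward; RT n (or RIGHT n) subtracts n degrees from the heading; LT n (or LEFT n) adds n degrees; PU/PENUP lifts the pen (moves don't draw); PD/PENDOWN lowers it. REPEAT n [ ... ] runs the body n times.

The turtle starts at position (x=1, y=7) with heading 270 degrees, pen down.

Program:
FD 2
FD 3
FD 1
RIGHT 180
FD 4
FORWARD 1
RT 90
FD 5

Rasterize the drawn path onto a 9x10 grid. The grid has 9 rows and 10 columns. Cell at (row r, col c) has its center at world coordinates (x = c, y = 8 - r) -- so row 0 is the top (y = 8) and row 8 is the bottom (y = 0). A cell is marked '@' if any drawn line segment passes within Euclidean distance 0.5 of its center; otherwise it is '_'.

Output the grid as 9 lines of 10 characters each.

Segment 0: (1,7) -> (1,5)
Segment 1: (1,5) -> (1,2)
Segment 2: (1,2) -> (1,1)
Segment 3: (1,1) -> (1,5)
Segment 4: (1,5) -> (1,6)
Segment 5: (1,6) -> (6,6)

Answer: __________
_@________
_@@@@@@___
_@________
_@________
_@________
_@________
_@________
__________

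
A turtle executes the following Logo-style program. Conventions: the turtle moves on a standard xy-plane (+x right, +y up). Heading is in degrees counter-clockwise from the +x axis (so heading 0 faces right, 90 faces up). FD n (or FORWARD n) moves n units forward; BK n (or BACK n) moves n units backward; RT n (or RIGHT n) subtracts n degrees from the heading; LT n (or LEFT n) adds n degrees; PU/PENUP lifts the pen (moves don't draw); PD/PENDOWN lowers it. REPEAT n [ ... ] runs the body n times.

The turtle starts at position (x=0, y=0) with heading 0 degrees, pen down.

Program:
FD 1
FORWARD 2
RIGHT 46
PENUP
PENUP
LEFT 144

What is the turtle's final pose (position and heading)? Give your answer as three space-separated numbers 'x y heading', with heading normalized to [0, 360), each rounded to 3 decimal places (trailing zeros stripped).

Answer: 3 0 98

Derivation:
Executing turtle program step by step:
Start: pos=(0,0), heading=0, pen down
FD 1: (0,0) -> (1,0) [heading=0, draw]
FD 2: (1,0) -> (3,0) [heading=0, draw]
RT 46: heading 0 -> 314
PU: pen up
PU: pen up
LT 144: heading 314 -> 98
Final: pos=(3,0), heading=98, 2 segment(s) drawn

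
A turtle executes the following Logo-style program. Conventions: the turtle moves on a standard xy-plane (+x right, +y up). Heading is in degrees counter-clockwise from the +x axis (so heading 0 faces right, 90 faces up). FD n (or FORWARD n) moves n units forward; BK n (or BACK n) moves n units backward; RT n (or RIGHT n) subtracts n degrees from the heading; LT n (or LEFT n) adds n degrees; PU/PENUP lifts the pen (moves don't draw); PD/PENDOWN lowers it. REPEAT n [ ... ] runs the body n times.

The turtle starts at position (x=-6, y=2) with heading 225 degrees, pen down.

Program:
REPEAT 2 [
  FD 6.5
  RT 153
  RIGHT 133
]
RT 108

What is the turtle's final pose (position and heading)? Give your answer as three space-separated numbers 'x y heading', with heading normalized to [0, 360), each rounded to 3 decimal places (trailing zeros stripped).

Executing turtle program step by step:
Start: pos=(-6,2), heading=225, pen down
REPEAT 2 [
  -- iteration 1/2 --
  FD 6.5: (-6,2) -> (-10.596,-2.596) [heading=225, draw]
  RT 153: heading 225 -> 72
  RT 133: heading 72 -> 299
  -- iteration 2/2 --
  FD 6.5: (-10.596,-2.596) -> (-7.445,-8.281) [heading=299, draw]
  RT 153: heading 299 -> 146
  RT 133: heading 146 -> 13
]
RT 108: heading 13 -> 265
Final: pos=(-7.445,-8.281), heading=265, 2 segment(s) drawn

Answer: -7.445 -8.281 265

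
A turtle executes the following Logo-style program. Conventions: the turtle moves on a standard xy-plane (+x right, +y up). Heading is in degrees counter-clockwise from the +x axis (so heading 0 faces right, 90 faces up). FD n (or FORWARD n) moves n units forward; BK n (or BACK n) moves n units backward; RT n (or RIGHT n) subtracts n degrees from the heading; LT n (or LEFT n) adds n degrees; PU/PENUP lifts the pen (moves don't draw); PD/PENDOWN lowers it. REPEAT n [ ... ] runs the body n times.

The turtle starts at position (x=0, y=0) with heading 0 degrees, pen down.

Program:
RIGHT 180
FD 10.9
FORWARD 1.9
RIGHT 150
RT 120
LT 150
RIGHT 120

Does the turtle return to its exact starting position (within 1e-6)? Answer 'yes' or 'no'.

Answer: no

Derivation:
Executing turtle program step by step:
Start: pos=(0,0), heading=0, pen down
RT 180: heading 0 -> 180
FD 10.9: (0,0) -> (-10.9,0) [heading=180, draw]
FD 1.9: (-10.9,0) -> (-12.8,0) [heading=180, draw]
RT 150: heading 180 -> 30
RT 120: heading 30 -> 270
LT 150: heading 270 -> 60
RT 120: heading 60 -> 300
Final: pos=(-12.8,0), heading=300, 2 segment(s) drawn

Start position: (0, 0)
Final position: (-12.8, 0)
Distance = 12.8; >= 1e-6 -> NOT closed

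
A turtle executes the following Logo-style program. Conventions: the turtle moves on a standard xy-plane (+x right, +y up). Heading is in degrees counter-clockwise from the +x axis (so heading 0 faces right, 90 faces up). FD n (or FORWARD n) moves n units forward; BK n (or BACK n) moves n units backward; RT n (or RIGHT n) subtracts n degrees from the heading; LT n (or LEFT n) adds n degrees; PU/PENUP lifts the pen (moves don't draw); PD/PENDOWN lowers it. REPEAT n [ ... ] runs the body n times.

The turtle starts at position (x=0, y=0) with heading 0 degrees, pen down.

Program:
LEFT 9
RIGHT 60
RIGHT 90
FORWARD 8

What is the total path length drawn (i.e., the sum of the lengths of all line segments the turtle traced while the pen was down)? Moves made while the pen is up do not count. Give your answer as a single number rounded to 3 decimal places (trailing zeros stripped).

Executing turtle program step by step:
Start: pos=(0,0), heading=0, pen down
LT 9: heading 0 -> 9
RT 60: heading 9 -> 309
RT 90: heading 309 -> 219
FD 8: (0,0) -> (-6.217,-5.035) [heading=219, draw]
Final: pos=(-6.217,-5.035), heading=219, 1 segment(s) drawn

Segment lengths:
  seg 1: (0,0) -> (-6.217,-5.035), length = 8
Total = 8

Answer: 8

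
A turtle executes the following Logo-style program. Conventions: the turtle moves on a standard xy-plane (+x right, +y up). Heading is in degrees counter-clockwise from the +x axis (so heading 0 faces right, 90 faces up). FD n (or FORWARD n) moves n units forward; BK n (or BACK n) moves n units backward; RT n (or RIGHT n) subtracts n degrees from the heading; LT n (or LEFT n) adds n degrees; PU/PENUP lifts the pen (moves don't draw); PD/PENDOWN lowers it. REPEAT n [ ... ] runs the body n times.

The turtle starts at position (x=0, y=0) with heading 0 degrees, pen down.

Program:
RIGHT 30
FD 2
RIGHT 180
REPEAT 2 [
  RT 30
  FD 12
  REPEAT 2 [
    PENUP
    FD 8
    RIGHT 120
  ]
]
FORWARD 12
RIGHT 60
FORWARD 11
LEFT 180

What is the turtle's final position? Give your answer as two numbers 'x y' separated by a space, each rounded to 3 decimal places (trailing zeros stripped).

Executing turtle program step by step:
Start: pos=(0,0), heading=0, pen down
RT 30: heading 0 -> 330
FD 2: (0,0) -> (1.732,-1) [heading=330, draw]
RT 180: heading 330 -> 150
REPEAT 2 [
  -- iteration 1/2 --
  RT 30: heading 150 -> 120
  FD 12: (1.732,-1) -> (-4.268,9.392) [heading=120, draw]
  REPEAT 2 [
    -- iteration 1/2 --
    PU: pen up
    FD 8: (-4.268,9.392) -> (-8.268,16.321) [heading=120, move]
    RT 120: heading 120 -> 0
    -- iteration 2/2 --
    PU: pen up
    FD 8: (-8.268,16.321) -> (-0.268,16.321) [heading=0, move]
    RT 120: heading 0 -> 240
  ]
  -- iteration 2/2 --
  RT 30: heading 240 -> 210
  FD 12: (-0.268,16.321) -> (-10.66,10.321) [heading=210, move]
  REPEAT 2 [
    -- iteration 1/2 --
    PU: pen up
    FD 8: (-10.66,10.321) -> (-17.588,6.321) [heading=210, move]
    RT 120: heading 210 -> 90
    -- iteration 2/2 --
    PU: pen up
    FD 8: (-17.588,6.321) -> (-17.588,14.321) [heading=90, move]
    RT 120: heading 90 -> 330
  ]
]
FD 12: (-17.588,14.321) -> (-7.196,8.321) [heading=330, move]
RT 60: heading 330 -> 270
FD 11: (-7.196,8.321) -> (-7.196,-2.679) [heading=270, move]
LT 180: heading 270 -> 90
Final: pos=(-7.196,-2.679), heading=90, 2 segment(s) drawn

Answer: -7.196 -2.679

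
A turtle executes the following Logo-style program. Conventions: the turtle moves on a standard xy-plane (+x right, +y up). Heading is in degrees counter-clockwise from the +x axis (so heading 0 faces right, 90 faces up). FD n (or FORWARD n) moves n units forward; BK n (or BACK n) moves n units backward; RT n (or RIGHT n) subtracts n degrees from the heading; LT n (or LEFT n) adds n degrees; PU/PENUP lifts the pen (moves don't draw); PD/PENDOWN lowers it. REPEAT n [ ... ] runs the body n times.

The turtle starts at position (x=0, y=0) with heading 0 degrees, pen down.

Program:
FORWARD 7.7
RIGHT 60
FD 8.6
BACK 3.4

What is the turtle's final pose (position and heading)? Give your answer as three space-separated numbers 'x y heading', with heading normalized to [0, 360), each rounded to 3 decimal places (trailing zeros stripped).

Answer: 10.3 -4.503 300

Derivation:
Executing turtle program step by step:
Start: pos=(0,0), heading=0, pen down
FD 7.7: (0,0) -> (7.7,0) [heading=0, draw]
RT 60: heading 0 -> 300
FD 8.6: (7.7,0) -> (12,-7.448) [heading=300, draw]
BK 3.4: (12,-7.448) -> (10.3,-4.503) [heading=300, draw]
Final: pos=(10.3,-4.503), heading=300, 3 segment(s) drawn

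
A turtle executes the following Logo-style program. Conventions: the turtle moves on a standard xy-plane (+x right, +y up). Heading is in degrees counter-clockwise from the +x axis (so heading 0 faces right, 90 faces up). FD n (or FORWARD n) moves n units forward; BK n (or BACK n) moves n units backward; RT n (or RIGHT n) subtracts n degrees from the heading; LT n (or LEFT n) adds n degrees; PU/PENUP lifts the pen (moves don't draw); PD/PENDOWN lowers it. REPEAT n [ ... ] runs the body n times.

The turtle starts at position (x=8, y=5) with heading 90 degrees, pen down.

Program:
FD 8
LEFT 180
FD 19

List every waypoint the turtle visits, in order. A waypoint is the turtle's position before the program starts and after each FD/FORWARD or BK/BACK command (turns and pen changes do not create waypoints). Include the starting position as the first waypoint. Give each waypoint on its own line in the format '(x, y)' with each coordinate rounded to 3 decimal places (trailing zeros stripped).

Answer: (8, 5)
(8, 13)
(8, -6)

Derivation:
Executing turtle program step by step:
Start: pos=(8,5), heading=90, pen down
FD 8: (8,5) -> (8,13) [heading=90, draw]
LT 180: heading 90 -> 270
FD 19: (8,13) -> (8,-6) [heading=270, draw]
Final: pos=(8,-6), heading=270, 2 segment(s) drawn
Waypoints (3 total):
(8, 5)
(8, 13)
(8, -6)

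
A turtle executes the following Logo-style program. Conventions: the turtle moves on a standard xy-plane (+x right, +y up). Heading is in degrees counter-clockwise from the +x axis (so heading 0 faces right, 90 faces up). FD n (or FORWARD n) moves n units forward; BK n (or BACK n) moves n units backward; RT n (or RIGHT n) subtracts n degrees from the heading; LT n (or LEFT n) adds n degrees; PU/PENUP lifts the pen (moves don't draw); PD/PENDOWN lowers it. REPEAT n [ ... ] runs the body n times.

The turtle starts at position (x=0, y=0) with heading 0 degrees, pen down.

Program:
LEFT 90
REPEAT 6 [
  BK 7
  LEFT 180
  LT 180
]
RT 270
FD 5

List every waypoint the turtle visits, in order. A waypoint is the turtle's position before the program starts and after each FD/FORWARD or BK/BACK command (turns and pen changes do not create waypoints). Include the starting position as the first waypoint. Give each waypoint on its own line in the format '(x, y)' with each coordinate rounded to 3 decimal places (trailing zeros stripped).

Executing turtle program step by step:
Start: pos=(0,0), heading=0, pen down
LT 90: heading 0 -> 90
REPEAT 6 [
  -- iteration 1/6 --
  BK 7: (0,0) -> (0,-7) [heading=90, draw]
  LT 180: heading 90 -> 270
  LT 180: heading 270 -> 90
  -- iteration 2/6 --
  BK 7: (0,-7) -> (0,-14) [heading=90, draw]
  LT 180: heading 90 -> 270
  LT 180: heading 270 -> 90
  -- iteration 3/6 --
  BK 7: (0,-14) -> (0,-21) [heading=90, draw]
  LT 180: heading 90 -> 270
  LT 180: heading 270 -> 90
  -- iteration 4/6 --
  BK 7: (0,-21) -> (0,-28) [heading=90, draw]
  LT 180: heading 90 -> 270
  LT 180: heading 270 -> 90
  -- iteration 5/6 --
  BK 7: (0,-28) -> (0,-35) [heading=90, draw]
  LT 180: heading 90 -> 270
  LT 180: heading 270 -> 90
  -- iteration 6/6 --
  BK 7: (0,-35) -> (0,-42) [heading=90, draw]
  LT 180: heading 90 -> 270
  LT 180: heading 270 -> 90
]
RT 270: heading 90 -> 180
FD 5: (0,-42) -> (-5,-42) [heading=180, draw]
Final: pos=(-5,-42), heading=180, 7 segment(s) drawn
Waypoints (8 total):
(0, 0)
(0, -7)
(0, -14)
(0, -21)
(0, -28)
(0, -35)
(0, -42)
(-5, -42)

Answer: (0, 0)
(0, -7)
(0, -14)
(0, -21)
(0, -28)
(0, -35)
(0, -42)
(-5, -42)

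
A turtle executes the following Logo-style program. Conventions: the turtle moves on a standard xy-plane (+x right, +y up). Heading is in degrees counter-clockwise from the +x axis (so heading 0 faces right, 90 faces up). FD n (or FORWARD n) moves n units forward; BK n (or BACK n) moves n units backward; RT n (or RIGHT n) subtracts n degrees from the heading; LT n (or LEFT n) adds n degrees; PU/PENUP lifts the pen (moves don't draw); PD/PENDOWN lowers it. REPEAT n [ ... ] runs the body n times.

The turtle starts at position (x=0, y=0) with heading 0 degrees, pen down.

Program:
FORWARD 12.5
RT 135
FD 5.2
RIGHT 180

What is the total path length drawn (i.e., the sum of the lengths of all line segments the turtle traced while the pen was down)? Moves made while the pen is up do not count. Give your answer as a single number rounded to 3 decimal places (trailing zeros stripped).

Answer: 17.7

Derivation:
Executing turtle program step by step:
Start: pos=(0,0), heading=0, pen down
FD 12.5: (0,0) -> (12.5,0) [heading=0, draw]
RT 135: heading 0 -> 225
FD 5.2: (12.5,0) -> (8.823,-3.677) [heading=225, draw]
RT 180: heading 225 -> 45
Final: pos=(8.823,-3.677), heading=45, 2 segment(s) drawn

Segment lengths:
  seg 1: (0,0) -> (12.5,0), length = 12.5
  seg 2: (12.5,0) -> (8.823,-3.677), length = 5.2
Total = 17.7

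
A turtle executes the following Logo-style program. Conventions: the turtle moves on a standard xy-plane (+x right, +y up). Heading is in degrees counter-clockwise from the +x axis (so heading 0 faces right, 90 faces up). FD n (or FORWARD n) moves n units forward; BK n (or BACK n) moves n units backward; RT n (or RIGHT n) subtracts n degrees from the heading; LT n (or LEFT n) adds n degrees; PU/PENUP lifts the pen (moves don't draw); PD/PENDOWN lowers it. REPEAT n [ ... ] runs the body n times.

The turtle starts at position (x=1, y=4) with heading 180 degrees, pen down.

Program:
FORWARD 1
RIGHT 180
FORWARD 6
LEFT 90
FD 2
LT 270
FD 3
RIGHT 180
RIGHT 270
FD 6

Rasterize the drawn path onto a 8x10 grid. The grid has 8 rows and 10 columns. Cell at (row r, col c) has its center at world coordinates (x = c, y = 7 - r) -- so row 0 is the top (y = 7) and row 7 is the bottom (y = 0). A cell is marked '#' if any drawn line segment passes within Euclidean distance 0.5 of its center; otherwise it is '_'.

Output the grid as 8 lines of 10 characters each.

Answer: __________
______####
______#__#
#######__#
_________#
_________#
_________#
_________#

Derivation:
Segment 0: (1,4) -> (0,4)
Segment 1: (0,4) -> (6,4)
Segment 2: (6,4) -> (6,6)
Segment 3: (6,6) -> (9,6)
Segment 4: (9,6) -> (9,-0)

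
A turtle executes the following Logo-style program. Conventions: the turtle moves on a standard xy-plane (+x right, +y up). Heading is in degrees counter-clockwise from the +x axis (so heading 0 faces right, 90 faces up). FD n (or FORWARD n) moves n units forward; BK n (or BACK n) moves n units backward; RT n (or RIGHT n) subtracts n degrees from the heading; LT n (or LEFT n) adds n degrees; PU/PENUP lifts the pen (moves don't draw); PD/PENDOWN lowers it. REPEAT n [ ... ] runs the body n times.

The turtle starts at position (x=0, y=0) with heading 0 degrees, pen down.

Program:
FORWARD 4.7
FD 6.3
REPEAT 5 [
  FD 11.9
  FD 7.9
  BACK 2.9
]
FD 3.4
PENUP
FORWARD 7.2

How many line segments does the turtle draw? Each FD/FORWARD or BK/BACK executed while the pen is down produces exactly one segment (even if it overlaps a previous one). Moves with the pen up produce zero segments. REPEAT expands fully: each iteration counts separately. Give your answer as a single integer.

Answer: 18

Derivation:
Executing turtle program step by step:
Start: pos=(0,0), heading=0, pen down
FD 4.7: (0,0) -> (4.7,0) [heading=0, draw]
FD 6.3: (4.7,0) -> (11,0) [heading=0, draw]
REPEAT 5 [
  -- iteration 1/5 --
  FD 11.9: (11,0) -> (22.9,0) [heading=0, draw]
  FD 7.9: (22.9,0) -> (30.8,0) [heading=0, draw]
  BK 2.9: (30.8,0) -> (27.9,0) [heading=0, draw]
  -- iteration 2/5 --
  FD 11.9: (27.9,0) -> (39.8,0) [heading=0, draw]
  FD 7.9: (39.8,0) -> (47.7,0) [heading=0, draw]
  BK 2.9: (47.7,0) -> (44.8,0) [heading=0, draw]
  -- iteration 3/5 --
  FD 11.9: (44.8,0) -> (56.7,0) [heading=0, draw]
  FD 7.9: (56.7,0) -> (64.6,0) [heading=0, draw]
  BK 2.9: (64.6,0) -> (61.7,0) [heading=0, draw]
  -- iteration 4/5 --
  FD 11.9: (61.7,0) -> (73.6,0) [heading=0, draw]
  FD 7.9: (73.6,0) -> (81.5,0) [heading=0, draw]
  BK 2.9: (81.5,0) -> (78.6,0) [heading=0, draw]
  -- iteration 5/5 --
  FD 11.9: (78.6,0) -> (90.5,0) [heading=0, draw]
  FD 7.9: (90.5,0) -> (98.4,0) [heading=0, draw]
  BK 2.9: (98.4,0) -> (95.5,0) [heading=0, draw]
]
FD 3.4: (95.5,0) -> (98.9,0) [heading=0, draw]
PU: pen up
FD 7.2: (98.9,0) -> (106.1,0) [heading=0, move]
Final: pos=(106.1,0), heading=0, 18 segment(s) drawn
Segments drawn: 18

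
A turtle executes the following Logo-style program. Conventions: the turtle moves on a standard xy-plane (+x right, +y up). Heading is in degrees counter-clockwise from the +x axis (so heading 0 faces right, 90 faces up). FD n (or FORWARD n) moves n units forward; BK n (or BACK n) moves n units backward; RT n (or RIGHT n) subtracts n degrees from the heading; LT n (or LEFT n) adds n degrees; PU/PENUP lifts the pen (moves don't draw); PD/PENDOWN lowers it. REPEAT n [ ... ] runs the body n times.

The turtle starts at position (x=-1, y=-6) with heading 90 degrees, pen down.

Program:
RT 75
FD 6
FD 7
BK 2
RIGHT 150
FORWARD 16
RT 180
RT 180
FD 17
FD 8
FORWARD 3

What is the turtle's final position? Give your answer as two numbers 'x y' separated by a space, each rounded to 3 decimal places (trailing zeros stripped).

Executing turtle program step by step:
Start: pos=(-1,-6), heading=90, pen down
RT 75: heading 90 -> 15
FD 6: (-1,-6) -> (4.796,-4.447) [heading=15, draw]
FD 7: (4.796,-4.447) -> (11.557,-2.635) [heading=15, draw]
BK 2: (11.557,-2.635) -> (9.625,-3.153) [heading=15, draw]
RT 150: heading 15 -> 225
FD 16: (9.625,-3.153) -> (-1.689,-14.467) [heading=225, draw]
RT 180: heading 225 -> 45
RT 180: heading 45 -> 225
FD 17: (-1.689,-14.467) -> (-13.709,-26.488) [heading=225, draw]
FD 8: (-13.709,-26.488) -> (-19.366,-32.144) [heading=225, draw]
FD 3: (-19.366,-32.144) -> (-21.488,-34.266) [heading=225, draw]
Final: pos=(-21.488,-34.266), heading=225, 7 segment(s) drawn

Answer: -21.488 -34.266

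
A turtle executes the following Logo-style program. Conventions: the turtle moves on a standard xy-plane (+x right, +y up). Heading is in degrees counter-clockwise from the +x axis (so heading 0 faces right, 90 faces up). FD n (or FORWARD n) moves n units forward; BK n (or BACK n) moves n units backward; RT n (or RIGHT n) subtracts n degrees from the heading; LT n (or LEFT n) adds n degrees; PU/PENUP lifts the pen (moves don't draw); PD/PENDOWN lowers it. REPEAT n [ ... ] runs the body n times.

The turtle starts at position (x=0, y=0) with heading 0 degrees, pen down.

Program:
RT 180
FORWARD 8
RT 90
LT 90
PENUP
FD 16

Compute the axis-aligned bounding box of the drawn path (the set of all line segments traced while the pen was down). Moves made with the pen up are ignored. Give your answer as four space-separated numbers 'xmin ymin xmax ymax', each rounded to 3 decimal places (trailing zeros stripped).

Executing turtle program step by step:
Start: pos=(0,0), heading=0, pen down
RT 180: heading 0 -> 180
FD 8: (0,0) -> (-8,0) [heading=180, draw]
RT 90: heading 180 -> 90
LT 90: heading 90 -> 180
PU: pen up
FD 16: (-8,0) -> (-24,0) [heading=180, move]
Final: pos=(-24,0), heading=180, 1 segment(s) drawn

Segment endpoints: x in {-8, 0}, y in {0, 0}
xmin=-8, ymin=0, xmax=0, ymax=0

Answer: -8 0 0 0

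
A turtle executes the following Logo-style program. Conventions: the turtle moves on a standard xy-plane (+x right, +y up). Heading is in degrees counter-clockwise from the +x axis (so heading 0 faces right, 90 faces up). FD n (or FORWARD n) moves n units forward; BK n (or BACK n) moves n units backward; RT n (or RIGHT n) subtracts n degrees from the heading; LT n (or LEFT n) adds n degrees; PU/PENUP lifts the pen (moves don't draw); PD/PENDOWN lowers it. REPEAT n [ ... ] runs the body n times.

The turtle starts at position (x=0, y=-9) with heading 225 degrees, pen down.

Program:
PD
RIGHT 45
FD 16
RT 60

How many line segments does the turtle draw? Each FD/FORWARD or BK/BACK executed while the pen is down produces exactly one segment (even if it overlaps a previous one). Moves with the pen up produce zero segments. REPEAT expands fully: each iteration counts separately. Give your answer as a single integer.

Answer: 1

Derivation:
Executing turtle program step by step:
Start: pos=(0,-9), heading=225, pen down
PD: pen down
RT 45: heading 225 -> 180
FD 16: (0,-9) -> (-16,-9) [heading=180, draw]
RT 60: heading 180 -> 120
Final: pos=(-16,-9), heading=120, 1 segment(s) drawn
Segments drawn: 1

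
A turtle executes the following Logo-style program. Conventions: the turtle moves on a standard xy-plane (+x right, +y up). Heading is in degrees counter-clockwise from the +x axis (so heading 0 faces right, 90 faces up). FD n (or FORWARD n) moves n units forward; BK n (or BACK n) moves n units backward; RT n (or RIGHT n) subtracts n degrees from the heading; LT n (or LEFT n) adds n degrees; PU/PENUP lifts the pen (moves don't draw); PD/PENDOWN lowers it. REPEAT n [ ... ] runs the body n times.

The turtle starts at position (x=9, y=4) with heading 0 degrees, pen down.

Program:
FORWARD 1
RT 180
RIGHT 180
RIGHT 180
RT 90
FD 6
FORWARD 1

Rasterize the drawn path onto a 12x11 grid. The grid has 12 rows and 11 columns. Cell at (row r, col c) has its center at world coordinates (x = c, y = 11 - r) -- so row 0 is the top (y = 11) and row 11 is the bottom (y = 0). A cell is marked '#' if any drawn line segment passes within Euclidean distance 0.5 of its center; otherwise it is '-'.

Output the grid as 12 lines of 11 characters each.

Answer: ----------#
----------#
----------#
----------#
----------#
----------#
----------#
---------##
-----------
-----------
-----------
-----------

Derivation:
Segment 0: (9,4) -> (10,4)
Segment 1: (10,4) -> (10,10)
Segment 2: (10,10) -> (10,11)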